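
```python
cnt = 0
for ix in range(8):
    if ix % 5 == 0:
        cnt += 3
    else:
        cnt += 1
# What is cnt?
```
Trace:
  cnt=0
  cnt=3, ix=0
  cnt=4, ix=1
  cnt=5, ix=2
  cnt=6, ix=3
  cnt=7, ix=4
  cnt=10, ix=5
  cnt=11, ix=6
  cnt=12, ix=7

Final answer: 12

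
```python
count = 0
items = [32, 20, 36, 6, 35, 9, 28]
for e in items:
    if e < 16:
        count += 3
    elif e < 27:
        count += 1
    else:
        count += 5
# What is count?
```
Trace:
  count=0
  count=5, e=32
  count=6, e=20
  count=11, e=36
  count=14, e=6
  count=19, e=35
  count=22, e=9
  count=27, e=28

Final answer: 27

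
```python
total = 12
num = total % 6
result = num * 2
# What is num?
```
Trace:
  total=12
  total=12, num=0
  total=12, num=0, result=0

Final answer: 0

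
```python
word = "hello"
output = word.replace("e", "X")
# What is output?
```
Trace:
  word='hello'
  word='hello', output='hXllo'

Final answer: 'hXllo'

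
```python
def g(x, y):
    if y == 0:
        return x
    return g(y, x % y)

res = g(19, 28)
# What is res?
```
Call trace:
g(x=19, y=28)
  g(x=28, y=19)
    g(x=19, y=9)
      g(x=9, y=1)
        g(x=1, y=0)
        -> return 1
      -> return 1
    -> return 1
  -> return 1
-> return 1

Final answer: 1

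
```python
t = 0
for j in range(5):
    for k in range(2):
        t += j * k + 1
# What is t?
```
Trace:
  t=0
  t=1, j=0, k=0
  t=2, j=0, k=1
  t=3, j=1, k=0
  t=5, j=1, k=1
  t=6, j=2, k=0
  t=9, j=2, k=1
  t=10, j=3, k=0
  t=14, j=3, k=1
  t=15, j=4, k=0
  t=20, j=4, k=1

Final answer: 20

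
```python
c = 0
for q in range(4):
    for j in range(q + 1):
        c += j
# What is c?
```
Trace:
  c=0
  c=0, q=0, j=0
  c=0, q=1, j=0
  c=1, q=1, j=1
  c=1, q=2, j=0
  c=2, q=2, j=1
  c=4, q=2, j=2
  c=4, q=3, j=0
  c=5, q=3, j=1
  c=7, q=3, j=2
  c=10, q=3, j=3

Final answer: 10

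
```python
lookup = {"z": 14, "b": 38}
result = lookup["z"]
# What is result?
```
Trace:
  lookup={'z': 14, 'b': 38}
  lookup={'z': 14, 'b': 38}, result=14

Final answer: 14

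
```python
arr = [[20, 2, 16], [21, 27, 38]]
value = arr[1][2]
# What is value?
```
Trace:
  arr=[[20, 2, 16], [21, 27, 38]]
  arr=[[20, 2, 16], [21, 27, 38]], value=38

Final answer: 38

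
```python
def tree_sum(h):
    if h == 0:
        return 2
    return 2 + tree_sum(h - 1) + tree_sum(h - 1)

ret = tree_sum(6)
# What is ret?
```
Call trace (a repeated sub-call is expanded the first time; later identical calls just restate its return value):
tree_sum(h=6)
  tree_sum(h=5)
    tree_sum(h=4)
      tree_sum(h=3)
        tree_sum(h=2)
          tree_sum(h=1)
            tree_sum(h=0)
            -> return 2
            tree_sum(h=0)
            -> return 2
          -> return 6
          tree_sum(h=1) -> return 6  (same call as traced above)
        -> return 14
        tree_sum(h=2) -> return 14  (same call as traced above)
      -> return 30
      tree_sum(h=3) -> return 30  (same call as traced above)
    -> return 62
    tree_sum(h=4) -> return 62  (same call as traced above)
  -> return 126
  tree_sum(h=5) -> return 126  (same call as traced above)
-> return 254

Final answer: 254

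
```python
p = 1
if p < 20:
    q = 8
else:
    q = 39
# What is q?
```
Trace:
  p=1
  p=1, q=8

Final answer: 8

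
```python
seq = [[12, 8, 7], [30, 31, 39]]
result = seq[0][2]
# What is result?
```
Trace:
  seq=[[12, 8, 7], [30, 31, 39]]
  seq=[[12, 8, 7], [30, 31, 39]], result=7

Final answer: 7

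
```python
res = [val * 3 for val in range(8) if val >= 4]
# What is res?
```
Trace:
  val=0
  val=1
  val=2
  val=3
  val=4
  val=5
  val=6
  val=7
  res=[12, 15, 18, 21]

Final answer: [12, 15, 18, 21]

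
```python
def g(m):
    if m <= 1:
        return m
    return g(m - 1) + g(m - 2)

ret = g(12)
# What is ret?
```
Call trace (a repeated sub-call is expanded the first time; later identical calls just restate its return value):
g(m=12)
  g(m=11)
    g(m=10)
      g(m=9)
        g(m=8)
          g(m=7)
            g(m=6)
              g(m=5)
                g(m=4)
                  g(m=3)
                    g(m=2)
                      g(m=1)
                      -> return 1
                      g(m=0)
                      -> return 0
                    -> return 1
                    g(m=1)
                    -> return 1
                  -> return 2
                  g(m=2) -> return 1  (same call as traced above)
                -> return 3
                g(m=3) -> return 2  (same call as traced above)
              -> return 5
              g(m=4) -> return 3  (same call as traced above)
            -> return 8
            g(m=5) -> return 5  (same call as traced above)
          -> return 13
          g(m=6) -> return 8  (same call as traced above)
        -> return 21
        g(m=7) -> return 13  (same call as traced above)
      -> return 34
      g(m=8) -> return 21  (same call as traced above)
    -> return 55
    g(m=9) -> return 34  (same call as traced above)
  -> return 89
  g(m=10) -> return 55  (same call as traced above)
-> return 144

Final answer: 144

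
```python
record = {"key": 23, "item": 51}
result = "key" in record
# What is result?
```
Trace:
  record={'key': 23, 'item': 51}
  record={'key': 23, 'item': 51}, result=True

Final answer: True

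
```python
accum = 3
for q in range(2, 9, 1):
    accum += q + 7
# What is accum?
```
Trace:
  accum=3
  accum=12, q=2
  accum=22, q=3
  accum=33, q=4
  accum=45, q=5
  accum=58, q=6
  accum=72, q=7
  accum=87, q=8

Final answer: 87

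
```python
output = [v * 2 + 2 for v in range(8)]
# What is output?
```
Trace:
  v=0
  v=1
  v=2
  v=3
  v=4
  v=5
  v=6
  v=7
  output=[2, 4, 6, 8, 10, 12, 14, 16]

Final answer: [2, 4, 6, 8, 10, 12, 14, 16]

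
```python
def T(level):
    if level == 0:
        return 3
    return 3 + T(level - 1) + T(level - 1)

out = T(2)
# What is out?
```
Call trace (a repeated sub-call is expanded the first time; later identical calls just restate its return value):
T(level=2)
  T(level=1)
    T(level=0)
    -> return 3
    T(level=0)
    -> return 3
  -> return 9
  T(level=1) -> return 9  (same call as traced above)
-> return 21

Final answer: 21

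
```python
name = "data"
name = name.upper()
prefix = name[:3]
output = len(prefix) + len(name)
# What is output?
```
Trace:
  name='data'
  name='DATA'
  name='DATA', prefix='DAT'
  name='DATA', prefix='DAT', output=7

Final answer: 7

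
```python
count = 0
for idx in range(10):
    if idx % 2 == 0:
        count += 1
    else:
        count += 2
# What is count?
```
Trace:
  count=0
  count=1, idx=0
  count=3, idx=1
  count=4, idx=2
  count=6, idx=3
  count=7, idx=4
  count=9, idx=5
  count=10, idx=6
  count=12, idx=7
  count=13, idx=8
  count=15, idx=9

Final answer: 15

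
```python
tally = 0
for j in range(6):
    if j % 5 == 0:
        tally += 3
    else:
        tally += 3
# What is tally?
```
Trace:
  tally=0
  tally=3, j=0
  tally=6, j=1
  tally=9, j=2
  tally=12, j=3
  tally=15, j=4
  tally=18, j=5

Final answer: 18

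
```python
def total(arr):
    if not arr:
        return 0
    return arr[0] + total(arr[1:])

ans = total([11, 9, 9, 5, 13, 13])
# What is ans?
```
Call trace:
total(arr=[11, 9, 9, 5, 13, 13])
  total(arr=[9, 9, 5, 13, 13])
    total(arr=[9, 5, 13, 13])
      total(arr=[5, 13, 13])
        total(arr=[13, 13])
          total(arr=[13])
            total(arr=[])
            -> return 0
          -> return 13
        -> return 26
      -> return 31
    -> return 40
  -> return 49
-> return 60

Final answer: 60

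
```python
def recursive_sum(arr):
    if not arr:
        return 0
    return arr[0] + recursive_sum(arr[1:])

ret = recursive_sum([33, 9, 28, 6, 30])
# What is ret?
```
Call trace:
recursive_sum(arr=[33, 9, 28, 6, 30])
  recursive_sum(arr=[9, 28, 6, 30])
    recursive_sum(arr=[28, 6, 30])
      recursive_sum(arr=[6, 30])
        recursive_sum(arr=[30])
          recursive_sum(arr=[])
          -> return 0
        -> return 30
      -> return 36
    -> return 64
  -> return 73
-> return 106

Final answer: 106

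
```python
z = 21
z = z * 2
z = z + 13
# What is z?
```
Trace:
  z=21
  z=42
  z=55

Final answer: 55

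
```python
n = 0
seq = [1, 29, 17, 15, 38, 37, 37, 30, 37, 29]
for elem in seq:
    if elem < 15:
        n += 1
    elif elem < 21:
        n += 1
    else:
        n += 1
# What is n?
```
Trace:
  n=0
  n=1, elem=1
  n=2, elem=29
  n=3, elem=17
  n=4, elem=15
  n=5, elem=38
  n=6, elem=37
  n=7, elem=37
  n=8, elem=30
  n=9, elem=37
  n=10, elem=29

Final answer: 10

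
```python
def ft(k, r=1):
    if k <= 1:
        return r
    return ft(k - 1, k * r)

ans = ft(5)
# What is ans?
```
Call trace:
ft(k=5, r=1)
  ft(k=4, r=5)
    ft(k=3, r=20)
      ft(k=2, r=60)
        ft(k=1, r=120)
        -> return 120
      -> return 120
    -> return 120
  -> return 120
-> return 120

Final answer: 120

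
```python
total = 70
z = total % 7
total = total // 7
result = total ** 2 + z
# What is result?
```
Trace:
  total=70
  total=70, z=0
  total=10, z=0
  total=10, z=0, result=100

Final answer: 100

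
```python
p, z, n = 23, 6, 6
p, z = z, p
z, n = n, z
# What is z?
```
Trace:
  p=23, z=6, n=6
  p=6, z=23, n=6
  p=6, z=6, n=23

Final answer: 6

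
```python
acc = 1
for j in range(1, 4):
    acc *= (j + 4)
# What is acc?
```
Trace:
  acc=1
  acc=5, j=1
  acc=30, j=2
  acc=210, j=3

Final answer: 210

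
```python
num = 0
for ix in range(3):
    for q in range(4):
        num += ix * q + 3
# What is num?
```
Trace:
  num=0
  num=3, ix=0, q=0
  num=6, ix=0, q=1
  num=9, ix=0, q=2
  num=12, ix=0, q=3
  num=15, ix=1, q=0
  num=19, ix=1, q=1
  num=24, ix=1, q=2
  num=30, ix=1, q=3
  num=33, ix=2, q=0
  num=38, ix=2, q=1
  num=45, ix=2, q=2
  num=54, ix=2, q=3

Final answer: 54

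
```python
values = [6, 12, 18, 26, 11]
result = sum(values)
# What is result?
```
Trace:
  values=[6, 12, 18, 26, 11]
  values=[6, 12, 18, 26, 11], result=73

Final answer: 73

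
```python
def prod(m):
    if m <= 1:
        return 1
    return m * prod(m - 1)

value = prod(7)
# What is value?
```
Call trace:
prod(m=7)
  prod(m=6)
    prod(m=5)
      prod(m=4)
        prod(m=3)
          prod(m=2)
            prod(m=1)
            -> return 1
          -> return 2
        -> return 6
      -> return 24
    -> return 120
  -> return 720
-> return 5040

Final answer: 5040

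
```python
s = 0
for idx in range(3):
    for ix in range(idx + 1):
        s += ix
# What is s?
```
Trace:
  s=0
  s=0, idx=0, ix=0
  s=0, idx=1, ix=0
  s=1, idx=1, ix=1
  s=1, idx=2, ix=0
  s=2, idx=2, ix=1
  s=4, idx=2, ix=2

Final answer: 4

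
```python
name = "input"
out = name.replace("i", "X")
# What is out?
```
Trace:
  name='input'
  name='input', out='Xnput'

Final answer: 'Xnput'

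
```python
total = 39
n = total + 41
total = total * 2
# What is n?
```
Trace:
  total=39
  total=39, n=80
  total=78, n=80

Final answer: 80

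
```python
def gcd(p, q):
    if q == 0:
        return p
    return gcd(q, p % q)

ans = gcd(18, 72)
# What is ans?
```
Call trace:
gcd(p=18, q=72)
  gcd(p=72, q=18)
    gcd(p=18, q=0)
    -> return 18
  -> return 18
-> return 18

Final answer: 18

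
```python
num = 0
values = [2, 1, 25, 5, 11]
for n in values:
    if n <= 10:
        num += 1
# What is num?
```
Trace:
  num=0
  num=1, n=2
  num=2, n=1
  num=2, n=25
  num=3, n=5
  num=3, n=11

Final answer: 3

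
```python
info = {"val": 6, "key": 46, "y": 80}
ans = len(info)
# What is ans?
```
Trace:
  info={'val': 6, 'key': 46, 'y': 80}
  info={'val': 6, 'key': 46, 'y': 80}, ans=3

Final answer: 3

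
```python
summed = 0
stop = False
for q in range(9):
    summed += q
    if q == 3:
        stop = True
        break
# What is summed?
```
Trace:
  summed=0
  summed=0, stop=False
  summed=0, stop=False, q=0
  summed=1, stop=False, q=1
  summed=3, stop=False, q=2
  summed=6, stop=True, q=3

Final answer: 6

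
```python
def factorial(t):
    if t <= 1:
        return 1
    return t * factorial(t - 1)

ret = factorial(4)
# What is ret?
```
Call trace:
factorial(t=4)
  factorial(t=3)
    factorial(t=2)
      factorial(t=1)
      -> return 1
    -> return 2
  -> return 6
-> return 24

Final answer: 24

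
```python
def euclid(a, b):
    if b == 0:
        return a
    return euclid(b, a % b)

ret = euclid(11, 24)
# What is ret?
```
Call trace:
euclid(a=11, b=24)
  euclid(a=24, b=11)
    euclid(a=11, b=2)
      euclid(a=2, b=1)
        euclid(a=1, b=0)
        -> return 1
      -> return 1
    -> return 1
  -> return 1
-> return 1

Final answer: 1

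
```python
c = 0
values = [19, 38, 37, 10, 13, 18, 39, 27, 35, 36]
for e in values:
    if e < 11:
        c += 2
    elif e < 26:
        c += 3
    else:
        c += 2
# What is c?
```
Trace:
  c=0
  c=3, e=19
  c=5, e=38
  c=7, e=37
  c=9, e=10
  c=12, e=13
  c=15, e=18
  c=17, e=39
  c=19, e=27
  c=21, e=35
  c=23, e=36

Final answer: 23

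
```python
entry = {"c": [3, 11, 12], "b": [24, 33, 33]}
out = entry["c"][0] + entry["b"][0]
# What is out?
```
Trace:
  entry={'c': [3, 11, 12], 'b': [24, 33, 33]}
  entry={'c': [3, 11, 12], 'b': [24, 33, 33]}, out=27

Final answer: 27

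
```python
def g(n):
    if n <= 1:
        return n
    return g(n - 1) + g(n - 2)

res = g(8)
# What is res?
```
Call trace (a repeated sub-call is expanded the first time; later identical calls just restate its return value):
g(n=8)
  g(n=7)
    g(n=6)
      g(n=5)
        g(n=4)
          g(n=3)
            g(n=2)
              g(n=1)
              -> return 1
              g(n=0)
              -> return 0
            -> return 1
            g(n=1)
            -> return 1
          -> return 2
          g(n=2) -> return 1  (same call as traced above)
        -> return 3
        g(n=3) -> return 2  (same call as traced above)
      -> return 5
      g(n=4) -> return 3  (same call as traced above)
    -> return 8
    g(n=5) -> return 5  (same call as traced above)
  -> return 13
  g(n=6) -> return 8  (same call as traced above)
-> return 21

Final answer: 21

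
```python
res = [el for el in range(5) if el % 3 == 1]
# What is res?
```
Trace:
  el=0
  el=1
  el=2
  el=3
  el=4
  res=[1, 4]

Final answer: [1, 4]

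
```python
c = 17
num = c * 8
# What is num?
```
Trace:
  c=17
  c=17, num=136

Final answer: 136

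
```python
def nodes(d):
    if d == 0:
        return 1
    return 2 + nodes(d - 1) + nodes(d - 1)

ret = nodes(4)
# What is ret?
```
Call trace (a repeated sub-call is expanded the first time; later identical calls just restate its return value):
nodes(d=4)
  nodes(d=3)
    nodes(d=2)
      nodes(d=1)
        nodes(d=0)
        -> return 1
        nodes(d=0)
        -> return 1
      -> return 4
      nodes(d=1) -> return 4  (same call as traced above)
    -> return 10
    nodes(d=2) -> return 10  (same call as traced above)
  -> return 22
  nodes(d=3) -> return 22  (same call as traced above)
-> return 46

Final answer: 46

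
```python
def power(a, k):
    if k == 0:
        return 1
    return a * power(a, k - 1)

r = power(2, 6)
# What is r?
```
Call trace:
power(a=2, k=6)
  power(a=2, k=5)
    power(a=2, k=4)
      power(a=2, k=3)
        power(a=2, k=2)
          power(a=2, k=1)
            power(a=2, k=0)
            -> return 1
          -> return 2
        -> return 4
      -> return 8
    -> return 16
  -> return 32
-> return 64

Final answer: 64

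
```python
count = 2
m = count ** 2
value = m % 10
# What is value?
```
Trace:
  count=2
  count=2, m=4
  count=2, m=4, value=4

Final answer: 4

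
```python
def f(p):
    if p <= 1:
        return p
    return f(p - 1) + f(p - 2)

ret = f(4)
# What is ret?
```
Call trace (a repeated sub-call is expanded the first time; later identical calls just restate its return value):
f(p=4)
  f(p=3)
    f(p=2)
      f(p=1)
      -> return 1
      f(p=0)
      -> return 0
    -> return 1
    f(p=1)
    -> return 1
  -> return 2
  f(p=2) -> return 1  (same call as traced above)
-> return 3

Final answer: 3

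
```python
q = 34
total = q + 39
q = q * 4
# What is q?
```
Trace:
  q=34
  q=34, total=73
  q=136, total=73

Final answer: 136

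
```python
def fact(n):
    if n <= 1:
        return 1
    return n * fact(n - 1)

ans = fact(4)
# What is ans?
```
Call trace:
fact(n=4)
  fact(n=3)
    fact(n=2)
      fact(n=1)
      -> return 1
    -> return 2
  -> return 6
-> return 24

Final answer: 24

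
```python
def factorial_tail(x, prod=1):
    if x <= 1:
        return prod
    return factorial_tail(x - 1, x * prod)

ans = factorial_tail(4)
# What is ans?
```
Call trace:
factorial_tail(x=4, prod=1)
  factorial_tail(x=3, prod=4)
    factorial_tail(x=2, prod=12)
      factorial_tail(x=1, prod=24)
      -> return 24
    -> return 24
  -> return 24
-> return 24

Final answer: 24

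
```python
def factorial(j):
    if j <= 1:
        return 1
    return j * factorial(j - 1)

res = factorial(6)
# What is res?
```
Call trace:
factorial(j=6)
  factorial(j=5)
    factorial(j=4)
      factorial(j=3)
        factorial(j=2)
          factorial(j=1)
          -> return 1
        -> return 2
      -> return 6
    -> return 24
  -> return 120
-> return 720

Final answer: 720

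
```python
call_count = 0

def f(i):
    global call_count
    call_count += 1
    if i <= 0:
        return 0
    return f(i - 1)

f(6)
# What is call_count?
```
Call trace:
f(i=6)
  f(i=5)
    f(i=4)
      f(i=3)
        f(i=2)
          f(i=1)
            f(i=0)
            -> return 0
          -> return 0
        -> return 0
      -> return 0
    -> return 0
  -> return 0
-> return 0

call_count is incremented once per call. f is entered once for each i = 6, 5, 4, 3, 2, 1, 0 (the i <= 0 call returns without recursing), i.e. 6 + 1 calls.
call_count = 7

Final answer: 7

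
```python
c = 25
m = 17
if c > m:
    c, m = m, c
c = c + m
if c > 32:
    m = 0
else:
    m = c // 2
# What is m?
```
Trace:
  c=25
  c=25, m=17
  c=17, m=25
  c=42, m=25
  c=42, m=0

Final answer: 0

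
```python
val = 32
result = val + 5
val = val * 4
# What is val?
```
Trace:
  val=32
  val=32, result=37
  val=128, result=37

Final answer: 128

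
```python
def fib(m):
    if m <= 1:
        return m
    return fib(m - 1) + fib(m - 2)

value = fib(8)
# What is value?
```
Call trace (a repeated sub-call is expanded the first time; later identical calls just restate its return value):
fib(m=8)
  fib(m=7)
    fib(m=6)
      fib(m=5)
        fib(m=4)
          fib(m=3)
            fib(m=2)
              fib(m=1)
              -> return 1
              fib(m=0)
              -> return 0
            -> return 1
            fib(m=1)
            -> return 1
          -> return 2
          fib(m=2) -> return 1  (same call as traced above)
        -> return 3
        fib(m=3) -> return 2  (same call as traced above)
      -> return 5
      fib(m=4) -> return 3  (same call as traced above)
    -> return 8
    fib(m=5) -> return 5  (same call as traced above)
  -> return 13
  fib(m=6) -> return 8  (same call as traced above)
-> return 21

Final answer: 21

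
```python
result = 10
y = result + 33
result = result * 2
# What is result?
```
Trace:
  result=10
  result=10, y=43
  result=20, y=43

Final answer: 20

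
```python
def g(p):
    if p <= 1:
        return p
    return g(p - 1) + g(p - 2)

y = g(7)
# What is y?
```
Call trace (a repeated sub-call is expanded the first time; later identical calls just restate its return value):
g(p=7)
  g(p=6)
    g(p=5)
      g(p=4)
        g(p=3)
          g(p=2)
            g(p=1)
            -> return 1
            g(p=0)
            -> return 0
          -> return 1
          g(p=1)
          -> return 1
        -> return 2
        g(p=2) -> return 1  (same call as traced above)
      -> return 3
      g(p=3) -> return 2  (same call as traced above)
    -> return 5
    g(p=4) -> return 3  (same call as traced above)
  -> return 8
  g(p=5) -> return 5  (same call as traced above)
-> return 13

Final answer: 13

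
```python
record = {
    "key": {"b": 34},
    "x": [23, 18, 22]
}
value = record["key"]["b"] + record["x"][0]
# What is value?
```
Trace:
  record={'key': {'b': 34}, 'x': [23, 18, 22]}
  record={'key': {'b': 34}, 'x': [23, 18, 22]}, value=57

Final answer: 57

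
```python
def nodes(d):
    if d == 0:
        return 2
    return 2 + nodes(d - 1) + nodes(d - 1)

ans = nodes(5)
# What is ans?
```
Call trace (a repeated sub-call is expanded the first time; later identical calls just restate its return value):
nodes(d=5)
  nodes(d=4)
    nodes(d=3)
      nodes(d=2)
        nodes(d=1)
          nodes(d=0)
          -> return 2
          nodes(d=0)
          -> return 2
        -> return 6
        nodes(d=1) -> return 6  (same call as traced above)
      -> return 14
      nodes(d=2) -> return 14  (same call as traced above)
    -> return 30
    nodes(d=3) -> return 30  (same call as traced above)
  -> return 62
  nodes(d=4) -> return 62  (same call as traced above)
-> return 126

Final answer: 126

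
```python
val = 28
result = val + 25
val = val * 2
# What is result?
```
Trace:
  val=28
  val=28, result=53
  val=56, result=53

Final answer: 53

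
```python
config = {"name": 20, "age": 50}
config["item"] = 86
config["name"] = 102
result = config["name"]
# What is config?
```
Trace:
  config={'name': 20, 'age': 50}
  config={'name': 20, 'age': 50, 'item': 86}
  config={'name': 102, 'age': 50, 'item': 86}
  config={'name': 102, 'age': 50, 'item': 86}, result=102

Final answer: {'name': 102, 'age': 50, 'item': 86}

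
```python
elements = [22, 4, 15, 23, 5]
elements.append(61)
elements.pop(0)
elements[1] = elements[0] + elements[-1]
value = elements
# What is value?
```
Trace:
  elements=[22, 4, 15, 23, 5]
  elements=[22, 4, 15, 23, 5, 61]
  elements=[4, 15, 23, 5, 61]
  elements=[4, 65, 23, 5, 61]
  elements=[4, 65, 23, 5, 61], value=[4, 65, 23, 5, 61]

Final answer: [4, 65, 23, 5, 61]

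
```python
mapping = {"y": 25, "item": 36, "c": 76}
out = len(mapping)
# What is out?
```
Trace:
  mapping={'y': 25, 'item': 36, 'c': 76}
  mapping={'y': 25, 'item': 36, 'c': 76}, out=3

Final answer: 3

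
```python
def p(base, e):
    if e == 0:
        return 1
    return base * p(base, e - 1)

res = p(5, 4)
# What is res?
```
Call trace:
p(base=5, e=4)
  p(base=5, e=3)
    p(base=5, e=2)
      p(base=5, e=1)
        p(base=5, e=0)
        -> return 1
      -> return 5
    -> return 25
  -> return 125
-> return 625

Final answer: 625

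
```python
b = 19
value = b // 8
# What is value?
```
Trace:
  b=19
  b=19, value=2

Final answer: 2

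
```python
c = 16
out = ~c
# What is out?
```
Trace:
  c=16
  c=16, out=-17

Final answer: -17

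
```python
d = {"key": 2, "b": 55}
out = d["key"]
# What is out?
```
Trace:
  d={'key': 2, 'b': 55}
  d={'key': 2, 'b': 55}, out=2

Final answer: 2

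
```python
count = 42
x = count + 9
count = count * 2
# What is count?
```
Trace:
  count=42
  count=42, x=51
  count=84, x=51

Final answer: 84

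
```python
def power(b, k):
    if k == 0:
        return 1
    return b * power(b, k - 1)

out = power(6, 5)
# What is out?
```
Call trace:
power(b=6, k=5)
  power(b=6, k=4)
    power(b=6, k=3)
      power(b=6, k=2)
        power(b=6, k=1)
          power(b=6, k=0)
          -> return 1
        -> return 6
      -> return 36
    -> return 216
  -> return 1296
-> return 7776

Final answer: 7776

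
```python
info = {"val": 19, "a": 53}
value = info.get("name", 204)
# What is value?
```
Trace:
  info={'val': 19, 'a': 53}
  info={'val': 19, 'a': 53}, value=204

Final answer: 204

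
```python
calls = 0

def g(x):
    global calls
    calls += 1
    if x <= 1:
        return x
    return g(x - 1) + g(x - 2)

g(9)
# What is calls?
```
Call trace (a repeated sub-call is expanded the first time; later identical calls just restate its return value):
g(x=9)
  g(x=8)
    g(x=7)
      g(x=6)
        g(x=5)
          g(x=4)
            g(x=3)
              g(x=2)
                g(x=1)
                -> return 1
                g(x=0)
                -> return 0
              -> return 1
              g(x=1)
              -> return 1
            -> return 2
            g(x=2) -> return 1  (same call as traced above)
          -> return 3
          g(x=3) -> return 2  (same call as traced above)
        -> return 5
        g(x=4) -> return 3  (same call as traced above)
      -> return 8
      g(x=5) -> return 5  (same call as traced above)
    -> return 13
    g(x=6) -> return 8  (same call as traced above)
  -> return 21
  g(x=7) -> return 13  (same call as traced above)
-> return 34

calls is incremented once per call, so count the calls in each subtree. Let C(x) = number of calls made by g(x).
C(0) = C(1) = 1 (base case, no recursion); C(x) = 1 + C(x - 1) + C(x - 2) otherwise.
C(2) = 1 + C(1) + C(0) = 1 + 1 + 1 = 3
C(3) = 1 + C(2) + C(1) = 1 + 3 + 1 = 5
C(4) = 1 + C(3) + C(2) = 1 + 5 + 3 = 9
C(5) = 1 + C(4) + C(3) = 1 + 9 + 5 = 15
C(6) = 1 + C(5) + C(4) = 1 + 15 + 9 = 25
C(7) = 1 + C(6) + C(5) = 1 + 25 + 15 = 41
C(8) = 1 + C(7) + C(6) = 1 + 41 + 25 = 67
C(9) = 1 + C(8) + C(7) = 1 + 67 + 41 = 109
calls = C(9) = 109

Final answer: 109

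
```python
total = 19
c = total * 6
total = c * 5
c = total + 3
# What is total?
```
Trace:
  total=19
  total=19, c=114
  total=570, c=114
  total=570, c=573

Final answer: 570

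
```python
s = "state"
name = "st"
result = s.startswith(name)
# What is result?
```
Trace:
  s='state'
  s='state', name='st'
  s='state', name='st', result=True

Final answer: True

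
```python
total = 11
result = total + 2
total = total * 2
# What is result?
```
Trace:
  total=11
  total=11, result=13
  total=22, result=13

Final answer: 13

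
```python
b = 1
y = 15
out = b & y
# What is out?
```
Trace:
  b=1
  b=1, y=15
  b=1, y=15, out=1

Final answer: 1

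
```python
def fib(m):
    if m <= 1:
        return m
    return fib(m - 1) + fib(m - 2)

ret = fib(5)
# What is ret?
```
Call trace (a repeated sub-call is expanded the first time; later identical calls just restate its return value):
fib(m=5)
  fib(m=4)
    fib(m=3)
      fib(m=2)
        fib(m=1)
        -> return 1
        fib(m=0)
        -> return 0
      -> return 1
      fib(m=1)
      -> return 1
    -> return 2
    fib(m=2) -> return 1  (same call as traced above)
  -> return 3
  fib(m=3) -> return 2  (same call as traced above)
-> return 5

Final answer: 5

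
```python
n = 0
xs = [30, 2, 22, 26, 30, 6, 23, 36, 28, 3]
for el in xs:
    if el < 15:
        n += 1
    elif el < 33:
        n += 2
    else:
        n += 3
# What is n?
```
Trace:
  n=0
  n=2, el=30
  n=3, el=2
  n=5, el=22
  n=7, el=26
  n=9, el=30
  n=10, el=6
  n=12, el=23
  n=15, el=36
  n=17, el=28
  n=18, el=3

Final answer: 18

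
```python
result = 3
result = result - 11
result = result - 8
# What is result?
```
Trace:
  result=3
  result=-8
  result=-16

Final answer: -16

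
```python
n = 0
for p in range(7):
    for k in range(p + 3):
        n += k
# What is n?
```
Trace:
  n=0
  n=0, p=0, k=0
  n=1, p=0, k=1
  n=3, p=0, k=2
  n=3, p=1, k=0
  n=4, p=1, k=1
  n=6, p=1, k=2
  n=9, p=1, k=3
  n=9, p=2, k=0
  n=10, p=2, k=1
  n=12, p=2, k=2
  n=15, p=2, k=3
  n=19, p=2, k=4
  n=19, p=3, k=0
  n=20, p=3, k=1
  n=22, p=3, k=2
  n=25, p=3, k=3
  n=29, p=3, k=4
  n=34, p=3, k=5
  n=34, p=4, k=0
  n=35, p=4, k=1
  n=37, p=4, k=2
  n=40, p=4, k=3
  n=44, p=4, k=4
  n=49, p=4, k=5
  n=55, p=4, k=6
  n=55, p=5, k=0
  n=56, p=5, k=1
  n=58, p=5, k=2
  n=61, p=5, k=3
  n=65, p=5, k=4
  n=70, p=5, k=5
  n=76, p=5, k=6
  n=83, p=5, k=7
  n=83, p=6, k=0
  n=84, p=6, k=1
  n=86, p=6, k=2
  n=89, p=6, k=3
  n=93, p=6, k=4
  n=98, p=6, k=5
  n=104, p=6, k=6
  n=111, p=6, k=7
  n=119, p=6, k=8

Final answer: 119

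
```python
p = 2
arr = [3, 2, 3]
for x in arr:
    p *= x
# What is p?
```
Trace:
  p=2
  p=6, x=3
  p=12, x=2
  p=36, x=3

Final answer: 36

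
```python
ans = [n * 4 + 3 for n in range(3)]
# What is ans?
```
Trace:
  n=0
  n=1
  n=2
  ans=[3, 7, 11]

Final answer: [3, 7, 11]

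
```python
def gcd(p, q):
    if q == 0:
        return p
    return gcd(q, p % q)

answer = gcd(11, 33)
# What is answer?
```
Call trace:
gcd(p=11, q=33)
  gcd(p=33, q=11)
    gcd(p=11, q=0)
    -> return 11
  -> return 11
-> return 11

Final answer: 11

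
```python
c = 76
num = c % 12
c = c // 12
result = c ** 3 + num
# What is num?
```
Trace:
  c=76
  c=76, num=4
  c=6, num=4
  c=6, num=4, result=220

Final answer: 4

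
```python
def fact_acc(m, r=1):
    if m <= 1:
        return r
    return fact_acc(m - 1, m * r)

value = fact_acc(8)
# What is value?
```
Call trace:
fact_acc(m=8, r=1)
  fact_acc(m=7, r=8)
    fact_acc(m=6, r=56)
      fact_acc(m=5, r=336)
        fact_acc(m=4, r=1680)
          fact_acc(m=3, r=6720)
            fact_acc(m=2, r=20160)
              fact_acc(m=1, r=40320)
              -> return 40320
            -> return 40320
          -> return 40320
        -> return 40320
      -> return 40320
    -> return 40320
  -> return 40320
-> return 40320

Final answer: 40320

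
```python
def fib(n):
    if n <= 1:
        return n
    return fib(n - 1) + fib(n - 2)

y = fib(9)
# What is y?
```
Call trace (a repeated sub-call is expanded the first time; later identical calls just restate its return value):
fib(n=9)
  fib(n=8)
    fib(n=7)
      fib(n=6)
        fib(n=5)
          fib(n=4)
            fib(n=3)
              fib(n=2)
                fib(n=1)
                -> return 1
                fib(n=0)
                -> return 0
              -> return 1
              fib(n=1)
              -> return 1
            -> return 2
            fib(n=2) -> return 1  (same call as traced above)
          -> return 3
          fib(n=3) -> return 2  (same call as traced above)
        -> return 5
        fib(n=4) -> return 3  (same call as traced above)
      -> return 8
      fib(n=5) -> return 5  (same call as traced above)
    -> return 13
    fib(n=6) -> return 8  (same call as traced above)
  -> return 21
  fib(n=7) -> return 13  (same call as traced above)
-> return 34

Final answer: 34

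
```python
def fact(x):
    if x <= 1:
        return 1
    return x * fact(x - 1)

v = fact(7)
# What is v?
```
Call trace:
fact(x=7)
  fact(x=6)
    fact(x=5)
      fact(x=4)
        fact(x=3)
          fact(x=2)
            fact(x=1)
            -> return 1
          -> return 2
        -> return 6
      -> return 24
    -> return 120
  -> return 720
-> return 5040

Final answer: 5040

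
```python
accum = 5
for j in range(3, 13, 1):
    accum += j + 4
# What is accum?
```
Trace:
  accum=5
  accum=12, j=3
  accum=20, j=4
  accum=29, j=5
  accum=39, j=6
  accum=50, j=7
  accum=62, j=8
  accum=75, j=9
  accum=89, j=10
  accum=104, j=11
  accum=120, j=12

Final answer: 120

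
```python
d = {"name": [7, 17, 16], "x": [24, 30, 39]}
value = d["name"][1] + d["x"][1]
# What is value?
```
Trace:
  d={'name': [7, 17, 16], 'x': [24, 30, 39]}
  d={'name': [7, 17, 16], 'x': [24, 30, 39]}, value=47

Final answer: 47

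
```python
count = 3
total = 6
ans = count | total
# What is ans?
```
Trace:
  count=3
  count=3, total=6
  count=3, total=6, ans=7

Final answer: 7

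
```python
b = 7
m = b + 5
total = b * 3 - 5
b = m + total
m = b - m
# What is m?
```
Trace:
  b=7
  b=7, m=12
  b=7, m=12, total=16
  b=28, m=12, total=16
  b=28, m=16, total=16

Final answer: 16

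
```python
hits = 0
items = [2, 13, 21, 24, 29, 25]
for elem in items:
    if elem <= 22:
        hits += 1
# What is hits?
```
Trace:
  hits=0
  hits=1, elem=2
  hits=2, elem=13
  hits=3, elem=21
  hits=3, elem=24
  hits=3, elem=29
  hits=3, elem=25

Final answer: 3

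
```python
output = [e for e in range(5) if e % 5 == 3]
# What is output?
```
Trace:
  e=0
  e=1
  e=2
  e=3
  e=4
  output=[3]

Final answer: [3]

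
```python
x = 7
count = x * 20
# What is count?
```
Trace:
  x=7
  x=7, count=140

Final answer: 140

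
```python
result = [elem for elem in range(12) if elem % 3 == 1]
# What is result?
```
Trace:
  elem=0
  elem=1
  elem=2
  elem=3
  elem=4
  elem=5
  elem=6
  elem=7
  elem=8
  elem=9
  elem=10
  elem=11
  result=[1, 4, 7, 10]

Final answer: [1, 4, 7, 10]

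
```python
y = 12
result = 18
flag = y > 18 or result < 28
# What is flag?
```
Trace:
  y=12
  y=12, result=18
  y=12, result=18, flag=True

Final answer: True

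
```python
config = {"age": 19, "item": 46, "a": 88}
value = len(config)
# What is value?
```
Trace:
  config={'age': 19, 'item': 46, 'a': 88}
  config={'age': 19, 'item': 46, 'a': 88}, value=3

Final answer: 3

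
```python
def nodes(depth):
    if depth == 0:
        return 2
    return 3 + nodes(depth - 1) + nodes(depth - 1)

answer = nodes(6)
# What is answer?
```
Call trace (a repeated sub-call is expanded the first time; later identical calls just restate its return value):
nodes(depth=6)
  nodes(depth=5)
    nodes(depth=4)
      nodes(depth=3)
        nodes(depth=2)
          nodes(depth=1)
            nodes(depth=0)
            -> return 2
            nodes(depth=0)
            -> return 2
          -> return 7
          nodes(depth=1) -> return 7  (same call as traced above)
        -> return 17
        nodes(depth=2) -> return 17  (same call as traced above)
      -> return 37
      nodes(depth=3) -> return 37  (same call as traced above)
    -> return 77
    nodes(depth=4) -> return 77  (same call as traced above)
  -> return 157
  nodes(depth=5) -> return 157  (same call as traced above)
-> return 317

Final answer: 317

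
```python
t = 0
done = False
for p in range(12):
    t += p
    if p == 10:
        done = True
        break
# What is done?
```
Trace:
  t=0
  t=0, done=False
  t=0, done=False, p=0
  t=1, done=False, p=1
  t=3, done=False, p=2
  t=6, done=False, p=3
  t=10, done=False, p=4
  t=15, done=False, p=5
  t=21, done=False, p=6
  t=28, done=False, p=7
  t=36, done=False, p=8
  t=45, done=False, p=9
  t=55, done=True, p=10

Final answer: True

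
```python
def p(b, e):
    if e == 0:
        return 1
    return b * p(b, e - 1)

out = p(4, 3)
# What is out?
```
Call trace:
p(b=4, e=3)
  p(b=4, e=2)
    p(b=4, e=1)
      p(b=4, e=0)
      -> return 1
    -> return 4
  -> return 16
-> return 64

Final answer: 64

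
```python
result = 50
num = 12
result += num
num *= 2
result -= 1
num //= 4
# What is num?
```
Trace:
  result=50
  result=50, num=12
  result=62, num=12
  result=62, num=24
  result=61, num=24
  result=61, num=6

Final answer: 6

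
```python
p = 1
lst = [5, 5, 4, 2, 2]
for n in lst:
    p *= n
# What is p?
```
Trace:
  p=1
  p=5, n=5
  p=25, n=5
  p=100, n=4
  p=200, n=2
  p=400, n=2

Final answer: 400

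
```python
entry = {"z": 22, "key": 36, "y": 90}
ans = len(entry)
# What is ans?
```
Trace:
  entry={'z': 22, 'key': 36, 'y': 90}
  entry={'z': 22, 'key': 36, 'y': 90}, ans=3

Final answer: 3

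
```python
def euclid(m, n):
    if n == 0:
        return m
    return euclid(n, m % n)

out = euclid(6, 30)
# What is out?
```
Call trace:
euclid(m=6, n=30)
  euclid(m=30, n=6)
    euclid(m=6, n=0)
    -> return 6
  -> return 6
-> return 6

Final answer: 6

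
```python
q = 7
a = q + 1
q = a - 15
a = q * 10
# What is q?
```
Trace:
  q=7
  q=7, a=8
  q=-7, a=8
  q=-7, a=-70

Final answer: -7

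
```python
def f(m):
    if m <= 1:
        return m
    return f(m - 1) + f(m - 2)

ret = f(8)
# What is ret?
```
Call trace (a repeated sub-call is expanded the first time; later identical calls just restate its return value):
f(m=8)
  f(m=7)
    f(m=6)
      f(m=5)
        f(m=4)
          f(m=3)
            f(m=2)
              f(m=1)
              -> return 1
              f(m=0)
              -> return 0
            -> return 1
            f(m=1)
            -> return 1
          -> return 2
          f(m=2) -> return 1  (same call as traced above)
        -> return 3
        f(m=3) -> return 2  (same call as traced above)
      -> return 5
      f(m=4) -> return 3  (same call as traced above)
    -> return 8
    f(m=5) -> return 5  (same call as traced above)
  -> return 13
  f(m=6) -> return 8  (same call as traced above)
-> return 21

Final answer: 21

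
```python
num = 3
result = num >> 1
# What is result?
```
Trace:
  num=3
  num=3, result=1

Final answer: 1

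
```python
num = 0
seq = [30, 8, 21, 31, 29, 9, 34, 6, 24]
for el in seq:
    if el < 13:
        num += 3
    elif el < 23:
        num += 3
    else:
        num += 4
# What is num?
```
Trace:
  num=0
  num=4, el=30
  num=7, el=8
  num=10, el=21
  num=14, el=31
  num=18, el=29
  num=21, el=9
  num=25, el=34
  num=28, el=6
  num=32, el=24

Final answer: 32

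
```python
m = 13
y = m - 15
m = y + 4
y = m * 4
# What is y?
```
Trace:
  m=13
  m=13, y=-2
  m=2, y=-2
  m=2, y=8

Final answer: 8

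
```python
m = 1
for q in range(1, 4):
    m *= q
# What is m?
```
Trace:
  m=1
  m=1, q=1
  m=2, q=2
  m=6, q=3

Final answer: 6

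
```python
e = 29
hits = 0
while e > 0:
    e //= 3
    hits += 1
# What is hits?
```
Trace:
  e=29
  e=29, hits=0
  e=9, hits=1
  e=3, hits=2
  e=1, hits=3
  e=0, hits=4

Final answer: 4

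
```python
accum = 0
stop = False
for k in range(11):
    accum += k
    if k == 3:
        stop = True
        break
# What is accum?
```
Trace:
  accum=0
  accum=0, stop=False
  accum=0, stop=False, k=0
  accum=1, stop=False, k=1
  accum=3, stop=False, k=2
  accum=6, stop=True, k=3

Final answer: 6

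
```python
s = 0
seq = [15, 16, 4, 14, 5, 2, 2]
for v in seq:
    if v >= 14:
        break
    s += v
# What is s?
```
Trace:
  s=0
  s=0, v=15

Final answer: 0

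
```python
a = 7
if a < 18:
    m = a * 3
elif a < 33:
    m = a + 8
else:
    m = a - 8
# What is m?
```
Trace:
  a=7
  a=7, m=21

Final answer: 21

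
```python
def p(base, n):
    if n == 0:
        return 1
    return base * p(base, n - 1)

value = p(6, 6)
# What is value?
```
Call trace:
p(base=6, n=6)
  p(base=6, n=5)
    p(base=6, n=4)
      p(base=6, n=3)
        p(base=6, n=2)
          p(base=6, n=1)
            p(base=6, n=0)
            -> return 1
          -> return 6
        -> return 36
      -> return 216
    -> return 1296
  -> return 7776
-> return 46656

Final answer: 46656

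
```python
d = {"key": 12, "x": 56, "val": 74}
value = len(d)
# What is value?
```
Trace:
  d={'key': 12, 'x': 56, 'val': 74}
  d={'key': 12, 'x': 56, 'val': 74}, value=3

Final answer: 3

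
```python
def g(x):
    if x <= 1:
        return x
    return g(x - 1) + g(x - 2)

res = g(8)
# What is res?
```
Call trace (a repeated sub-call is expanded the first time; later identical calls just restate its return value):
g(x=8)
  g(x=7)
    g(x=6)
      g(x=5)
        g(x=4)
          g(x=3)
            g(x=2)
              g(x=1)
              -> return 1
              g(x=0)
              -> return 0
            -> return 1
            g(x=1)
            -> return 1
          -> return 2
          g(x=2) -> return 1  (same call as traced above)
        -> return 3
        g(x=3) -> return 2  (same call as traced above)
      -> return 5
      g(x=4) -> return 3  (same call as traced above)
    -> return 8
    g(x=5) -> return 5  (same call as traced above)
  -> return 13
  g(x=6) -> return 8  (same call as traced above)
-> return 21

Final answer: 21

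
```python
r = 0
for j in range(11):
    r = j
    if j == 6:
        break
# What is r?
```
Trace:
  r=0
  r=0, j=0
  r=1, j=1
  r=2, j=2
  r=3, j=3
  r=4, j=4
  r=5, j=5
  r=6, j=6

Final answer: 6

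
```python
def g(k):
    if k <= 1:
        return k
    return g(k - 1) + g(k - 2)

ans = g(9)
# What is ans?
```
Call trace (a repeated sub-call is expanded the first time; later identical calls just restate its return value):
g(k=9)
  g(k=8)
    g(k=7)
      g(k=6)
        g(k=5)
          g(k=4)
            g(k=3)
              g(k=2)
                g(k=1)
                -> return 1
                g(k=0)
                -> return 0
              -> return 1
              g(k=1)
              -> return 1
            -> return 2
            g(k=2) -> return 1  (same call as traced above)
          -> return 3
          g(k=3) -> return 2  (same call as traced above)
        -> return 5
        g(k=4) -> return 3  (same call as traced above)
      -> return 8
      g(k=5) -> return 5  (same call as traced above)
    -> return 13
    g(k=6) -> return 8  (same call as traced above)
  -> return 21
  g(k=7) -> return 13  (same call as traced above)
-> return 34

Final answer: 34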